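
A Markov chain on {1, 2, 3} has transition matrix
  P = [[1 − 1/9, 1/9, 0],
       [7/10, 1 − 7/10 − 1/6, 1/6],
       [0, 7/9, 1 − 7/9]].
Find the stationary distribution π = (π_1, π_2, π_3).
π = (441/526, 35/263, 15/526)

This is a birth-death chain on three states, which satisfies detailed balance: π_1 · P_{12} = π_2 · P_{21} and π_2 · P_{23} = π_3 · P_{32}.
From π_1 · 1/9 = π_2 · 7/10: π_2/π_1 = (1/9)/(7/10) = 10/63.
From π_2 · 1/6 = π_3 · 7/9: π_3/π_2 = (1/6)/(7/9) = 3/14.
Take π_1 proportional to 1; then unnormalized π = (1, 10/63, 5/147). Normalize by dividing by the sum 526/441:
  π = (441/526, 35/263, 15/526).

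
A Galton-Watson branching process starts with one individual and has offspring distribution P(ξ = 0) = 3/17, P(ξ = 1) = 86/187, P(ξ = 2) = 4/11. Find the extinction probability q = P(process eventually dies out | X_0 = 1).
q = 33/68

The pgf is f(s) = 3/17 + 86/187·s + 4/11·s². The extinction probability q is the smallest fixed point of f in [0, 1]. Setting s = f(s):
  4/11·s² + (86/187 − 1)·s + 3/17 = 0
  4/11·s² − (3/17 + 4/11)·s + 3/17 = 0
which factors as (s − 1)·(4/11·s − 3/17) = 0, giving roots s = 1 and s = (3/17)/(4/11) = 33/68.
Mean offspring μ = 86/187 + 2·4/11 = 222/187 > 1 (supercritical), so q < 1. The extinction probability is the smaller root: q = (3/17)/(4/11) = 33/68.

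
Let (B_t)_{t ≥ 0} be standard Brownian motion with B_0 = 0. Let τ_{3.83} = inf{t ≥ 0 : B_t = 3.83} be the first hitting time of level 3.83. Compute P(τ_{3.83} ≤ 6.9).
P(τ_{3.83} ≤ 6.9) = 2(1 − Φ(3.83/√6.9)) = 2(1 − Φ(1.4581)) ≈ 0.1448

By the reflection principle for standard BM, P(τ_b ≤ t) = 2 · P(B_t ≥ b). Since B_t ~ N(0, t), P(B_t ≥ 3.83) = 1 − Φ(3.83/√t) = 1 − Φ(3.83/√6.9) = 1 − Φ(1.4581) ≈ 0.07241. Doubling: P(τ_{3.83} ≤ 6.9) ≈ 2 · 0.07241 = 0.14482 ≈ 0.1448.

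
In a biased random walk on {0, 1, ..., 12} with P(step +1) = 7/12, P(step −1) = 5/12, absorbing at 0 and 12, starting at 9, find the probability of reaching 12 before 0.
P(hit 12 before 0) = (1 − (5/7)^9) / (1 − (5/7)^12) = 60419107/62372232

Let u_k denote P(reach 12 before 0 | start at k). Boundary: u_0 = 0, u_12 = 1. Recurrence: u_k = 7/12·u_{k+1} + 5/12·u_{k-1} for 1 ≤ k ≤ 11. Try u_k = A + B·r^k with r = q/p = (5/12)/(7/12) = 5/7. Substitution satisfies the recurrence; boundary conditions give:
  u_k = (1 − r^k) / (1 − r^N) = (1 − (5/7)^9) / (1 − (5/7)^12) = 60419107/62372232.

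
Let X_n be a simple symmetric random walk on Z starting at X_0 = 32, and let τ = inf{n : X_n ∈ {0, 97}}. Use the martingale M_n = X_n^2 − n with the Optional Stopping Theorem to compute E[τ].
E[τ] = 2080

M_n = X_n^2 − n is a martingale (since E[X_{n+1}^2 | F_n] = X_n^2 + 1). By OST (τ has finite mean in a bounded region), E[M_τ] = E[M_0] = X_0^2 − 0 = 32^2 = 1024. Also E[M_τ] = E[X_τ^2] − E[τ]. The walk exits at 0 or 97, with P(hit 97 first) = 32/97, so E[X_τ^2] = 97^2 · 32/97 + 0 = 3104. Thus E[τ] = E[X_τ^2] − E[M_τ] = 3104 − 1024 = 2080 = 32(97 − 32) = 2080.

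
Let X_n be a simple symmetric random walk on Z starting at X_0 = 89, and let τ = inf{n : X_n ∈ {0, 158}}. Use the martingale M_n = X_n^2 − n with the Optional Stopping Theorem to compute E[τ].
E[τ] = 6141

M_n = X_n^2 − n is a martingale (since E[X_{n+1}^2 | F_n] = X_n^2 + 1). By OST (τ has finite mean in a bounded region), E[M_τ] = E[M_0] = X_0^2 − 0 = 89^2 = 7921. Also E[M_τ] = E[X_τ^2] − E[τ]. The walk exits at 0 or 158, with P(hit 158 first) = 89/158, so E[X_τ^2] = 158^2 · 89/158 + 0 = 14062. Thus E[τ] = E[X_τ^2] − E[M_τ] = 14062 − 7921 = 6141 = 89(158 − 89) = 6141.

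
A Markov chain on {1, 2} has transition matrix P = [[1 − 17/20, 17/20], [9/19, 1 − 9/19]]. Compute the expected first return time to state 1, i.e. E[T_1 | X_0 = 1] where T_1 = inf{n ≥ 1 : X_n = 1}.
E[T_1 | X_0 = 1] = 1/π_1 = 503/180

For an irreducible recurrent Markov chain with stationary distribution π, E[T_i | X_0 = i] = 1/π_i (Kac's formula). Here π_1 = (9/19)/(17/20 + 9/19) = (9/19)/(503/380) = 180/503, so E[T_1 | X_0 = 1] = 1/π_1 = (17/20 + 9/19)/(9/19) = (503/380)/(9/19) = 503/180.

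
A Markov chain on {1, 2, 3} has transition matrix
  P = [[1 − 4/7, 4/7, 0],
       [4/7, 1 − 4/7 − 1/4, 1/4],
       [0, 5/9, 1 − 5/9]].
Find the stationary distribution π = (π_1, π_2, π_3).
π = (20/49, 20/49, 9/49)

This is a birth-death chain on three states, which satisfies detailed balance: π_1 · P_{12} = π_2 · P_{21} and π_2 · P_{23} = π_3 · P_{32}.
From π_1 · 4/7 = π_2 · 4/7: π_2/π_1 = (4/7)/(4/7) = 1.
From π_2 · 1/4 = π_3 · 5/9: π_3/π_2 = (1/4)/(5/9) = 9/20.
Take π_1 proportional to 1; then unnormalized π = (1, 1, 9/20). Normalize by dividing by the sum 49/20:
  π = (20/49, 20/49, 9/49).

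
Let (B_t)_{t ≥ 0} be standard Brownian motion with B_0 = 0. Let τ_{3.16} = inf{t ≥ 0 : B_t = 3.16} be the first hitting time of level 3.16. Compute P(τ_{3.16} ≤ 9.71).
P(τ_{3.16} ≤ 9.71) = 2(1 − Φ(3.16/√9.71)) = 2(1 − Φ(1.0141)) ≈ 0.3105

By the reflection principle for standard BM, P(τ_b ≤ t) = 2 · P(B_t ≥ b). Since B_t ~ N(0, t), P(B_t ≥ 3.16) = 1 − Φ(3.16/√t) = 1 − Φ(3.16/√9.71) = 1 − Φ(1.0141) ≈ 0.15527. Doubling: P(τ_{3.16} ≤ 9.71) ≈ 2 · 0.15527 = 0.31054 ≈ 0.3105.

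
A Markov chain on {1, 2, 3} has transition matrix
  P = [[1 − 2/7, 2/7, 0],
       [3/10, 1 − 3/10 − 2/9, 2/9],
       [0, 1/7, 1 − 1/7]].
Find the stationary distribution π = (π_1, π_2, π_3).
π = (189/649, 180/649, 280/649)

This is a birth-death chain on three states, which satisfies detailed balance: π_1 · P_{12} = π_2 · P_{21} and π_2 · P_{23} = π_3 · P_{32}.
From π_1 · 2/7 = π_2 · 3/10: π_2/π_1 = (2/7)/(3/10) = 20/21.
From π_2 · 2/9 = π_3 · 1/7: π_3/π_2 = (2/9)/(1/7) = 14/9.
Take π_1 proportional to 1; then unnormalized π = (1, 20/21, 40/27). Normalize by dividing by the sum 649/189:
  π = (189/649, 180/649, 280/649).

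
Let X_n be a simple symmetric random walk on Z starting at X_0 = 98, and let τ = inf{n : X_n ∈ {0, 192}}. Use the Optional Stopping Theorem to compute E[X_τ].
E[X_τ] = 98

X_n is a martingale and τ is a bounded-mean stopping time (indeed τ is finite a.s. with bounded expectation since the walk is in a bounded region). By the OST, E[X_τ] = E[X_0] = 98. Equivalently: E[X_τ] = 192 · P(hit 192 first) + 0 · P(hit 0 first) = 192 · (98/192) = 98.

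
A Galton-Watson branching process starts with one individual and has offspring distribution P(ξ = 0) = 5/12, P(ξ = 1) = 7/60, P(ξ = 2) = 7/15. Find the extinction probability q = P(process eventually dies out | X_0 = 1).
q = 25/28

The pgf is f(s) = 5/12 + 7/60·s + 7/15·s². The extinction probability q is the smallest fixed point of f in [0, 1]. Setting s = f(s):
  7/15·s² + (7/60 − 1)·s + 5/12 = 0
  7/15·s² − (5/12 + 7/15)·s + 5/12 = 0
which factors as (s − 1)·(7/15·s − 5/12) = 0, giving roots s = 1 and s = (5/12)/(7/15) = 25/28.
Mean offspring μ = 7/60 + 2·7/15 = 21/20 > 1 (supercritical), so q < 1. The extinction probability is the smaller root: q = (5/12)/(7/15) = 25/28.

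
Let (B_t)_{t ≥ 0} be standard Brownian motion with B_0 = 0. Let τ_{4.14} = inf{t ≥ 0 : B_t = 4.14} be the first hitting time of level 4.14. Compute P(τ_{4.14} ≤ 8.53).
P(τ_{4.14} ≤ 8.53) = 2(1 − Φ(4.14/√8.53)) = 2(1 − Φ(1.4175)) ≈ 0.1563

By the reflection principle for standard BM, P(τ_b ≤ t) = 2 · P(B_t ≥ b). Since B_t ~ N(0, t), P(B_t ≥ 4.14) = 1 − Φ(4.14/√t) = 1 − Φ(4.14/√8.53) = 1 − Φ(1.4175) ≈ 0.07817. Doubling: P(τ_{4.14} ≤ 8.53) ≈ 2 · 0.07817 = 0.15634 ≈ 0.1563.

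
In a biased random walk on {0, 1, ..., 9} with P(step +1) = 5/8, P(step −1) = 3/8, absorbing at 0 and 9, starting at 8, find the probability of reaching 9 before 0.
P(hit 9 before 0) = (1 − (3/5)^8) / (1 − (3/5)^9) = 960160/966721

Let u_k denote P(reach 9 before 0 | start at k). Boundary: u_0 = 0, u_9 = 1. Recurrence: u_k = 5/8·u_{k+1} + 3/8·u_{k-1} for 1 ≤ k ≤ 8. Try u_k = A + B·r^k with r = q/p = (3/8)/(5/8) = 3/5. Substitution satisfies the recurrence; boundary conditions give:
  u_k = (1 − r^k) / (1 − r^N) = (1 − (3/5)^8) / (1 − (3/5)^9) = 960160/966721.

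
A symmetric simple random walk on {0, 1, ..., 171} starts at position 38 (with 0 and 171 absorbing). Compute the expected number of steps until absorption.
E[τ | X_0 = 38] = 5054

Let v_k = E[τ | X_0 = k]. Boundary: v_0 = v_171 = 0. Recurrence: v_k = 1 + (v_{k-1} + v_{k+1})/2 for 1 ≤ k ≤ 170. The particular solution to v_k − (v_{k-1} + v_{k+1})/2 = 1 is v_k = −k^2. Adding homogeneous solution A + B k and matching boundaries gives v_k = k (171 − k). Substituting k = 38: v_38 = 38 · 133 = 5054.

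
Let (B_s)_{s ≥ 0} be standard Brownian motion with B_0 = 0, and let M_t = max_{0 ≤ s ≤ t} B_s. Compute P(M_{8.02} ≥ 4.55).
P(M_{8.02} ≥ 4.55) = 2·P(B_{8.02} ≥ 4.55) = 2(1 − Φ(4.55/√8.02)) ≈ 0.1081

By the reflection principle for Brownian motion, P(M_t ≥ a) = 2 · P(B_t ≥ a) for a ≥ 0. Since B_t ~ N(0, t), P(B_t ≥ 4.55) = 1 − Φ(4.55/√t) = 1 − Φ(4.55/√8.02) = 1 − Φ(1.6067). So
  P(M_{8.02} ≥ 4.55) = 2(1 − Φ(1.6067)) ≈ 0.1081.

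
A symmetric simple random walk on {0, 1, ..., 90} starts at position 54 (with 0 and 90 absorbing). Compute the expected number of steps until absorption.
E[τ | X_0 = 54] = 1944

Let v_k = E[τ | X_0 = k]. Boundary: v_0 = v_90 = 0. Recurrence: v_k = 1 + (v_{k-1} + v_{k+1})/2 for 1 ≤ k ≤ 89. The particular solution to v_k − (v_{k-1} + v_{k+1})/2 = 1 is v_k = −k^2. Adding homogeneous solution A + B k and matching boundaries gives v_k = k (90 − k). Substituting k = 54: v_54 = 54 · 36 = 1944.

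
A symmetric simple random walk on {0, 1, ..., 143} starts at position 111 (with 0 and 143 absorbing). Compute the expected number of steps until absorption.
E[τ | X_0 = 111] = 3552

Let v_k = E[τ | X_0 = k]. Boundary: v_0 = v_143 = 0. Recurrence: v_k = 1 + (v_{k-1} + v_{k+1})/2 for 1 ≤ k ≤ 142. The particular solution to v_k − (v_{k-1} + v_{k+1})/2 = 1 is v_k = −k^2. Adding homogeneous solution A + B k and matching boundaries gives v_k = k (143 − k). Substituting k = 111: v_111 = 111 · 32 = 3552.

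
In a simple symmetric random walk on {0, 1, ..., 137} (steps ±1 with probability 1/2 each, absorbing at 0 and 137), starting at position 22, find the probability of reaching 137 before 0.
P(hit 137 before 0) = 22/137

Let u_k = P(hit 137 before 0 | start at k). Then u_0 = 0, u_137 = 1, and u_k = u_{k-1}/2 + u_{k+1}/2 for 1 ≤ k ≤ 136. This harmonic recurrence is solved by u_k = k/137, giving u_22 = 22/137.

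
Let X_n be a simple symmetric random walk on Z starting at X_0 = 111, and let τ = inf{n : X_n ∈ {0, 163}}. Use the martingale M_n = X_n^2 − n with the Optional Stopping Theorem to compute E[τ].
E[τ] = 5772

M_n = X_n^2 − n is a martingale (since E[X_{n+1}^2 | F_n] = X_n^2 + 1). By OST (τ has finite mean in a bounded region), E[M_τ] = E[M_0] = X_0^2 − 0 = 111^2 = 12321. Also E[M_τ] = E[X_τ^2] − E[τ]. The walk exits at 0 or 163, with P(hit 163 first) = 111/163, so E[X_τ^2] = 163^2 · 111/163 + 0 = 18093. Thus E[τ] = E[X_τ^2] − E[M_τ] = 18093 − 12321 = 5772 = 111(163 − 111) = 5772.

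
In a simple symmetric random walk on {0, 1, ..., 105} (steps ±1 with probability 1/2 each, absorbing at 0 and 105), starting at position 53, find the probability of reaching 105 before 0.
P(hit 105 before 0) = 53/105

Let u_k = P(hit 105 before 0 | start at k). Then u_0 = 0, u_105 = 1, and u_k = u_{k-1}/2 + u_{k+1}/2 for 1 ≤ k ≤ 104. This harmonic recurrence is solved by u_k = k/105, giving u_53 = 53/105.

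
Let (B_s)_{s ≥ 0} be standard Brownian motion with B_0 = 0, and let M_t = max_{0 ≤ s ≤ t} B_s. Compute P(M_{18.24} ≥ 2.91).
P(M_{18.24} ≥ 2.91) = 2·P(B_{18.24} ≥ 2.91) = 2(1 − Φ(2.91/√18.24)) ≈ 0.4956

By the reflection principle for Brownian motion, P(M_t ≥ a) = 2 · P(B_t ≥ a) for a ≥ 0. Since B_t ~ N(0, t), P(B_t ≥ 2.91) = 1 − Φ(2.91/√t) = 1 − Φ(2.91/√18.24) = 1 − Φ(0.6814). So
  P(M_{18.24} ≥ 2.91) = 2(1 − Φ(0.6814)) ≈ 0.4956.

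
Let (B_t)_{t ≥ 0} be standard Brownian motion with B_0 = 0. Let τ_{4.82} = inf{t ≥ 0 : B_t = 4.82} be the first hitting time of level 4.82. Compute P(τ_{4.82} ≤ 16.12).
P(τ_{4.82} ≤ 16.12) = 2(1 − Φ(4.82/√16.12)) = 2(1 − Φ(1.2005)) ≈ 0.2299

By the reflection principle for standard BM, P(τ_b ≤ t) = 2 · P(B_t ≥ b). Since B_t ~ N(0, t), P(B_t ≥ 4.82) = 1 − Φ(4.82/√t) = 1 − Φ(4.82/√16.12) = 1 − Φ(1.2005) ≈ 0.11497. Doubling: P(τ_{4.82} ≤ 16.12) ≈ 2 · 0.11497 = 0.22994 ≈ 0.2299.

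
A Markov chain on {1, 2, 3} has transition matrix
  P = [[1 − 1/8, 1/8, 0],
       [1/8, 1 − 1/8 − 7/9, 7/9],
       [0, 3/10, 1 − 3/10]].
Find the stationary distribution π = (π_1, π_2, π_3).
π = (27/124, 27/124, 35/62)

This is a birth-death chain on three states, which satisfies detailed balance: π_1 · P_{12} = π_2 · P_{21} and π_2 · P_{23} = π_3 · P_{32}.
From π_1 · 1/8 = π_2 · 1/8: π_2/π_1 = (1/8)/(1/8) = 1.
From π_2 · 7/9 = π_3 · 3/10: π_3/π_2 = (7/9)/(3/10) = 70/27.
Take π_1 proportional to 1; then unnormalized π = (1, 1, 70/27). Normalize by dividing by the sum 124/27:
  π = (27/124, 27/124, 35/62).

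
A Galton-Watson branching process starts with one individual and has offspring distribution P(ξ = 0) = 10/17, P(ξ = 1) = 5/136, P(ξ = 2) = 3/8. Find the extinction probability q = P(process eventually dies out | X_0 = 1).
q = 1

Mean offspring μ = 0·10/17 + 1·5/136 + 2·3/8 = 107/136 ≤ 1. For μ ≤ 1 with offspring not concentrated at 1, the Galton-Watson process goes extinct almost surely, so q = 1.
(Algebraic check: The pgf is f(s) = 10/17 + 5/136·s + 3/8·s². The extinction probability q is the smallest fixed point of f in [0, 1]. Setting s = f(s):
  3/8·s² + (5/136 − 1)·s + 10/17 = 0
  3/8·s² − (10/17 + 3/8)·s + 10/17 = 0
which factors as (s − 1)·(3/8·s − 10/17) = 0, giving roots s = 1 and s = (10/17)/(3/8) = 80/51. Since 80/51 ≥ 1, the smallest root in [0, 1] is s = 1.)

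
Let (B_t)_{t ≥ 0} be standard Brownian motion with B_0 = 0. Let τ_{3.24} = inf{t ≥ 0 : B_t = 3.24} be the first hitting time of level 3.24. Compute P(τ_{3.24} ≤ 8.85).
P(τ_{3.24} ≤ 8.85) = 2(1 − Φ(3.24/√8.85)) = 2(1 − Φ(1.0891)) ≈ 0.2761

By the reflection principle for standard BM, P(τ_b ≤ t) = 2 · P(B_t ≥ b). Since B_t ~ N(0, t), P(B_t ≥ 3.24) = 1 − Φ(3.24/√t) = 1 − Φ(3.24/√8.85) = 1 − Φ(1.0891) ≈ 0.13805. Doubling: P(τ_{3.24} ≤ 8.85) ≈ 2 · 0.13805 = 0.27610 ≈ 0.2761.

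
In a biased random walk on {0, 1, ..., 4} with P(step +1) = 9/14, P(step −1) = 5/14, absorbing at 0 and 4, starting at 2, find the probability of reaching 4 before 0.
P(hit 4 before 0) = (1 − (5/9)^2) / (1 − (5/9)^4) = 81/106

Let u_k denote P(reach 4 before 0 | start at k). Boundary: u_0 = 0, u_4 = 1. Recurrence: u_k = 9/14·u_{k+1} + 5/14·u_{k-1} for 1 ≤ k ≤ 3. Try u_k = A + B·r^k with r = q/p = (5/14)/(9/14) = 5/9. Substitution satisfies the recurrence; boundary conditions give:
  u_k = (1 − r^k) / (1 − r^N) = (1 − (5/9)^2) / (1 − (5/9)^4) = 81/106.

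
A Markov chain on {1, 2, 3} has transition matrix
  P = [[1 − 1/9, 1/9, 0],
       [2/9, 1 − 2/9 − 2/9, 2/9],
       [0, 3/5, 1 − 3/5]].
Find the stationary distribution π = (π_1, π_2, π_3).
π = (54/91, 27/91, 10/91)

This is a birth-death chain on three states, which satisfies detailed balance: π_1 · P_{12} = π_2 · P_{21} and π_2 · P_{23} = π_3 · P_{32}.
From π_1 · 1/9 = π_2 · 2/9: π_2/π_1 = (1/9)/(2/9) = 1/2.
From π_2 · 2/9 = π_3 · 3/5: π_3/π_2 = (2/9)/(3/5) = 10/27.
Take π_1 proportional to 1; then unnormalized π = (1, 1/2, 5/27). Normalize by dividing by the sum 91/54:
  π = (54/91, 27/91, 10/91).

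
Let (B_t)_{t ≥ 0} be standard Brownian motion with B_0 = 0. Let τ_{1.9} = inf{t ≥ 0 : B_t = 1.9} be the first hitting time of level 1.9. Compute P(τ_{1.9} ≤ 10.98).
P(τ_{1.9} ≤ 10.98) = 2(1 − Φ(1.9/√10.98)) = 2(1 − Φ(0.5734)) ≈ 0.5664

By the reflection principle for standard BM, P(τ_b ≤ t) = 2 · P(B_t ≥ b). Since B_t ~ N(0, t), P(B_t ≥ 1.9) = 1 − Φ(1.9/√t) = 1 − Φ(1.9/√10.98) = 1 − Φ(0.5734) ≈ 0.28319. Doubling: P(τ_{1.9} ≤ 10.98) ≈ 2 · 0.28319 = 0.56638 ≈ 0.5664.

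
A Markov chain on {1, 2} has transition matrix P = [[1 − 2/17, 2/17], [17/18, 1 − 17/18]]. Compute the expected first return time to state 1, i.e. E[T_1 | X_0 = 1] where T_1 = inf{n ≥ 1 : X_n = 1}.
E[T_1 | X_0 = 1] = 1/π_1 = 325/289

For an irreducible recurrent Markov chain with stationary distribution π, E[T_i | X_0 = i] = 1/π_i (Kac's formula). Here π_1 = (17/18)/(2/17 + 17/18) = (17/18)/(325/306) = 289/325, so E[T_1 | X_0 = 1] = 1/π_1 = (2/17 + 17/18)/(17/18) = (325/306)/(17/18) = 325/289.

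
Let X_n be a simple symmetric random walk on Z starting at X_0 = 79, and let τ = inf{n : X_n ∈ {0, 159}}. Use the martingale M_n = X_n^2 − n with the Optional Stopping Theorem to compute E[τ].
E[τ] = 6320

M_n = X_n^2 − n is a martingale (since E[X_{n+1}^2 | F_n] = X_n^2 + 1). By OST (τ has finite mean in a bounded region), E[M_τ] = E[M_0] = X_0^2 − 0 = 79^2 = 6241. Also E[M_τ] = E[X_τ^2] − E[τ]. The walk exits at 0 or 159, with P(hit 159 first) = 79/159, so E[X_τ^2] = 159^2 · 79/159 + 0 = 12561. Thus E[τ] = E[X_τ^2] − E[M_τ] = 12561 − 6241 = 6320 = 79(159 − 79) = 6320.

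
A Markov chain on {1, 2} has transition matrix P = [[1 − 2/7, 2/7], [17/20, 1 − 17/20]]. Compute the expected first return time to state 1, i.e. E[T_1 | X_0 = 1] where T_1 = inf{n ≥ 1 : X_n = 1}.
E[T_1 | X_0 = 1] = 1/π_1 = 159/119

For an irreducible recurrent Markov chain with stationary distribution π, E[T_i | X_0 = i] = 1/π_i (Kac's formula). Here π_1 = (17/20)/(2/7 + 17/20) = (17/20)/(159/140) = 119/159, so E[T_1 | X_0 = 1] = 1/π_1 = (2/7 + 17/20)/(17/20) = (159/140)/(17/20) = 159/119.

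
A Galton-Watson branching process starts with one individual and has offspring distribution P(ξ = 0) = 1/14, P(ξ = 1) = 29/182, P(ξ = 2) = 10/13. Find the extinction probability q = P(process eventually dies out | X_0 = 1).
q = 13/140

The pgf is f(s) = 1/14 + 29/182·s + 10/13·s². The extinction probability q is the smallest fixed point of f in [0, 1]. Setting s = f(s):
  10/13·s² + (29/182 − 1)·s + 1/14 = 0
  10/13·s² − (1/14 + 10/13)·s + 1/14 = 0
which factors as (s − 1)·(10/13·s − 1/14) = 0, giving roots s = 1 and s = (1/14)/(10/13) = 13/140.
Mean offspring μ = 29/182 + 2·10/13 = 309/182 > 1 (supercritical), so q < 1. The extinction probability is the smaller root: q = (1/14)/(10/13) = 13/140.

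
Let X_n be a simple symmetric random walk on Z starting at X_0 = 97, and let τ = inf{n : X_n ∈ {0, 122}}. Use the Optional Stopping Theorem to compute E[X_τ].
E[X_τ] = 97

X_n is a martingale and τ is a bounded-mean stopping time (indeed τ is finite a.s. with bounded expectation since the walk is in a bounded region). By the OST, E[X_τ] = E[X_0] = 97. Equivalently: E[X_τ] = 122 · P(hit 122 first) + 0 · P(hit 0 first) = 122 · (97/122) = 97.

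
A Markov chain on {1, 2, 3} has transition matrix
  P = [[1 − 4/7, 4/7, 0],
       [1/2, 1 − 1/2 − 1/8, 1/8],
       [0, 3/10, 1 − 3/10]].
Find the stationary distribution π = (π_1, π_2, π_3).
π = (21/55, 24/55, 2/11)

This is a birth-death chain on three states, which satisfies detailed balance: π_1 · P_{12} = π_2 · P_{21} and π_2 · P_{23} = π_3 · P_{32}.
From π_1 · 4/7 = π_2 · 1/2: π_2/π_1 = (4/7)/(1/2) = 8/7.
From π_2 · 1/8 = π_3 · 3/10: π_3/π_2 = (1/8)/(3/10) = 5/12.
Take π_1 proportional to 1; then unnormalized π = (1, 8/7, 10/21). Normalize by dividing by the sum 55/21:
  π = (21/55, 24/55, 2/11).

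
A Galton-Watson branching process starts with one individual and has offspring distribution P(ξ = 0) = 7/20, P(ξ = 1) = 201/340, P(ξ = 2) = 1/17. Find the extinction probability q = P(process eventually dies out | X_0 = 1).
q = 1

Mean offspring μ = 0·7/20 + 1·201/340 + 2·1/17 = 241/340 ≤ 1. For μ ≤ 1 with offspring not concentrated at 1, the Galton-Watson process goes extinct almost surely, so q = 1.
(Algebraic check: The pgf is f(s) = 7/20 + 201/340·s + 1/17·s². The extinction probability q is the smallest fixed point of f in [0, 1]. Setting s = f(s):
  1/17·s² + (201/340 − 1)·s + 7/20 = 0
  1/17·s² − (7/20 + 1/17)·s + 7/20 = 0
which factors as (s − 1)·(1/17·s − 7/20) = 0, giving roots s = 1 and s = (7/20)/(1/17) = 119/20. Since 119/20 ≥ 1, the smallest root in [0, 1] is s = 1.)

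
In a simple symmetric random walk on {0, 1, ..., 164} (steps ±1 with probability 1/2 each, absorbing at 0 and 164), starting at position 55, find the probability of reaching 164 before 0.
P(hit 164 before 0) = 55/164

Let u_k = P(hit 164 before 0 | start at k). Then u_0 = 0, u_164 = 1, and u_k = u_{k-1}/2 + u_{k+1}/2 for 1 ≤ k ≤ 163. This harmonic recurrence is solved by u_k = k/164, giving u_55 = 55/164.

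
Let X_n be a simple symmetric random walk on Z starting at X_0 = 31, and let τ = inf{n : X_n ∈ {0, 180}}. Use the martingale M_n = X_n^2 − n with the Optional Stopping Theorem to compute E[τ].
E[τ] = 4619

M_n = X_n^2 − n is a martingale (since E[X_{n+1}^2 | F_n] = X_n^2 + 1). By OST (τ has finite mean in a bounded region), E[M_τ] = E[M_0] = X_0^2 − 0 = 31^2 = 961. Also E[M_τ] = E[X_τ^2] − E[τ]. The walk exits at 0 or 180, with P(hit 180 first) = 31/180, so E[X_τ^2] = 180^2 · 31/180 + 0 = 5580. Thus E[τ] = E[X_τ^2] − E[M_τ] = 5580 − 961 = 4619 = 31(180 − 31) = 4619.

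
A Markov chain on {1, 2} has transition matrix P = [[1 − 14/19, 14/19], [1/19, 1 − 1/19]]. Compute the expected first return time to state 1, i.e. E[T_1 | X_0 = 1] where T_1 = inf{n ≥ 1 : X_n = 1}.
E[T_1 | X_0 = 1] = 1/π_1 = 15

For an irreducible recurrent Markov chain with stationary distribution π, E[T_i | X_0 = i] = 1/π_i (Kac's formula). Here π_1 = (1/19)/(14/19 + 1/19) = (1/19)/(15/19) = 1/15, so E[T_1 | X_0 = 1] = 1/π_1 = (14/19 + 1/19)/(1/19) = (15/19)/(1/19) = 15.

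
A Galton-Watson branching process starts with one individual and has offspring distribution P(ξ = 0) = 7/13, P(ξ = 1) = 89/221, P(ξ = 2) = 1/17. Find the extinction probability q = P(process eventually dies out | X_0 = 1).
q = 1

Mean offspring μ = 0·7/13 + 1·89/221 + 2·1/17 = 115/221 ≤ 1. For μ ≤ 1 with offspring not concentrated at 1, the Galton-Watson process goes extinct almost surely, so q = 1.
(Algebraic check: The pgf is f(s) = 7/13 + 89/221·s + 1/17·s². The extinction probability q is the smallest fixed point of f in [0, 1]. Setting s = f(s):
  1/17·s² + (89/221 − 1)·s + 7/13 = 0
  1/17·s² − (7/13 + 1/17)·s + 7/13 = 0
which factors as (s − 1)·(1/17·s − 7/13) = 0, giving roots s = 1 and s = (7/13)/(1/17) = 119/13. Since 119/13 ≥ 1, the smallest root in [0, 1] is s = 1.)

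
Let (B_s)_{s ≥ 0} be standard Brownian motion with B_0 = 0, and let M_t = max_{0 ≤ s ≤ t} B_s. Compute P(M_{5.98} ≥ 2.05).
P(M_{5.98} ≥ 2.05) = 2·P(B_{5.98} ≥ 2.05) = 2(1 − Φ(2.05/√5.98)) ≈ 0.4019

By the reflection principle for Brownian motion, P(M_t ≥ a) = 2 · P(B_t ≥ a) for a ≥ 0. Since B_t ~ N(0, t), P(B_t ≥ 2.05) = 1 − Φ(2.05/√t) = 1 − Φ(2.05/√5.98) = 1 − Φ(0.8383). So
  P(M_{5.98} ≥ 2.05) = 2(1 − Φ(0.8383)) ≈ 0.4019.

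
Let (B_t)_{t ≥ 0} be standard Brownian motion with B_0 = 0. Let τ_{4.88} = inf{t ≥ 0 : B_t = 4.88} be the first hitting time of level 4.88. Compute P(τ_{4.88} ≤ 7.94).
P(τ_{4.88} ≤ 7.94) = 2(1 − Φ(4.88/√7.94)) = 2(1 − Φ(1.7318)) ≈ 0.0833

By the reflection principle for standard BM, P(τ_b ≤ t) = 2 · P(B_t ≥ b). Since B_t ~ N(0, t), P(B_t ≥ 4.88) = 1 − Φ(4.88/√t) = 1 − Φ(4.88/√7.94) = 1 − Φ(1.7318) ≈ 0.04165. Doubling: P(τ_{4.88} ≤ 7.94) ≈ 2 · 0.04165 = 0.08330 ≈ 0.0833.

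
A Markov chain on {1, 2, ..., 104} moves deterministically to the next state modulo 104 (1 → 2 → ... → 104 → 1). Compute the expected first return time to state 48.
E[T_48 | X_0 = 48] = 104

The chain cycles deterministically, so starting at state 48 it returns in exactly 104 steps. Equivalently, the stationary distribution is uniform π_j = 1/104 for every state j, so by Kac's formula E[T_48] = 1/π_48 = 104.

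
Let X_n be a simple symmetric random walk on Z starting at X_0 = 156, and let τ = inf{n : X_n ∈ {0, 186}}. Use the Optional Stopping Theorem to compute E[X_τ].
E[X_τ] = 156

X_n is a martingale and τ is a bounded-mean stopping time (indeed τ is finite a.s. with bounded expectation since the walk is in a bounded region). By the OST, E[X_τ] = E[X_0] = 156. Equivalently: E[X_τ] = 186 · P(hit 186 first) + 0 · P(hit 0 first) = 186 · (156/186) = 156.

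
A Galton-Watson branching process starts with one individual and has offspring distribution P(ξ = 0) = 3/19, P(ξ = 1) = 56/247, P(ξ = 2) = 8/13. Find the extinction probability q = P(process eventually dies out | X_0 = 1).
q = 39/152

The pgf is f(s) = 3/19 + 56/247·s + 8/13·s². The extinction probability q is the smallest fixed point of f in [0, 1]. Setting s = f(s):
  8/13·s² + (56/247 − 1)·s + 3/19 = 0
  8/13·s² − (3/19 + 8/13)·s + 3/19 = 0
which factors as (s − 1)·(8/13·s − 3/19) = 0, giving roots s = 1 and s = (3/19)/(8/13) = 39/152.
Mean offspring μ = 56/247 + 2·8/13 = 360/247 > 1 (supercritical), so q < 1. The extinction probability is the smaller root: q = (3/19)/(8/13) = 39/152.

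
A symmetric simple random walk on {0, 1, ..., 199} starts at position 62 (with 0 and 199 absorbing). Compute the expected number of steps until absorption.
E[τ | X_0 = 62] = 8494

Let v_k = E[τ | X_0 = k]. Boundary: v_0 = v_199 = 0. Recurrence: v_k = 1 + (v_{k-1} + v_{k+1})/2 for 1 ≤ k ≤ 198. The particular solution to v_k − (v_{k-1} + v_{k+1})/2 = 1 is v_k = −k^2. Adding homogeneous solution A + B k and matching boundaries gives v_k = k (199 − k). Substituting k = 62: v_62 = 62 · 137 = 8494.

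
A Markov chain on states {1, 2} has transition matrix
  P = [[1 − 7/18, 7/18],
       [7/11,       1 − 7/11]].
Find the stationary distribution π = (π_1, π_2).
π_1 = 18/29, π_2 = 11/29

Solve πP = π with π_1 + π_2 = 1. From πP = π: π_1 · (1 − 7/18) + π_2 · 7/11 = π_1 ⇒ π_2 · 7/11 = π_1 · 7/18 ⇒ π_2/π_1 = (7/18)/(7/11) = 11/18. Together with π_1 + π_2 = 1:
  π_1 = (7/11)/(7/18 + 7/11) = (7/11)/(203/198) = 18/29,
  π_2 = (7/18)/(7/18 + 7/11) = (7/18)/(203/198) = 11/29.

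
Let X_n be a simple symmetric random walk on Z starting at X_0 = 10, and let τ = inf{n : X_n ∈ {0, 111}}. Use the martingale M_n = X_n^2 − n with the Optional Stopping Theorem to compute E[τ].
E[τ] = 1010

M_n = X_n^2 − n is a martingale (since E[X_{n+1}^2 | F_n] = X_n^2 + 1). By OST (τ has finite mean in a bounded region), E[M_τ] = E[M_0] = X_0^2 − 0 = 10^2 = 100. Also E[M_τ] = E[X_τ^2] − E[τ]. The walk exits at 0 or 111, with P(hit 111 first) = 10/111, so E[X_τ^2] = 111^2 · 10/111 + 0 = 1110. Thus E[τ] = E[X_τ^2] − E[M_τ] = 1110 − 100 = 1010 = 10(111 − 10) = 1010.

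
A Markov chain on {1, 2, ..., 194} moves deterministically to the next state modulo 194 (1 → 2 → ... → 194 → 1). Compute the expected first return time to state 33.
E[T_33 | X_0 = 33] = 194

The chain cycles deterministically, so starting at state 33 it returns in exactly 194 steps. Equivalently, the stationary distribution is uniform π_j = 1/194 for every state j, so by Kac's formula E[T_33] = 1/π_33 = 194.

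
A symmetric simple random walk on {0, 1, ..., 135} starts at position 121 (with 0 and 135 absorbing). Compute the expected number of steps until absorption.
E[τ | X_0 = 121] = 1694

Let v_k = E[τ | X_0 = k]. Boundary: v_0 = v_135 = 0. Recurrence: v_k = 1 + (v_{k-1} + v_{k+1})/2 for 1 ≤ k ≤ 134. The particular solution to v_k − (v_{k-1} + v_{k+1})/2 = 1 is v_k = −k^2. Adding homogeneous solution A + B k and matching boundaries gives v_k = k (135 − k). Substituting k = 121: v_121 = 121 · 14 = 1694.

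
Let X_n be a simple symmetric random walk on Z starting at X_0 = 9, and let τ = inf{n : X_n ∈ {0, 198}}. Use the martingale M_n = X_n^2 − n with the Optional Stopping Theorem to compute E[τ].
E[τ] = 1701

M_n = X_n^2 − n is a martingale (since E[X_{n+1}^2 | F_n] = X_n^2 + 1). By OST (τ has finite mean in a bounded region), E[M_τ] = E[M_0] = X_0^2 − 0 = 9^2 = 81. Also E[M_τ] = E[X_τ^2] − E[τ]. The walk exits at 0 or 198, with P(hit 198 first) = 9/198, so E[X_τ^2] = 198^2 · 9/198 + 0 = 1782. Thus E[τ] = E[X_τ^2] − E[M_τ] = 1782 − 81 = 1701 = 9(198 − 9) = 1701.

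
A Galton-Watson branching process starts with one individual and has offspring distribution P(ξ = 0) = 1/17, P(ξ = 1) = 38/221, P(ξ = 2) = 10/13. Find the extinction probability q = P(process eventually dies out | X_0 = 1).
q = 13/170

The pgf is f(s) = 1/17 + 38/221·s + 10/13·s². The extinction probability q is the smallest fixed point of f in [0, 1]. Setting s = f(s):
  10/13·s² + (38/221 − 1)·s + 1/17 = 0
  10/13·s² − (1/17 + 10/13)·s + 1/17 = 0
which factors as (s − 1)·(10/13·s − 1/17) = 0, giving roots s = 1 and s = (1/17)/(10/13) = 13/170.
Mean offspring μ = 38/221 + 2·10/13 = 378/221 > 1 (supercritical), so q < 1. The extinction probability is the smaller root: q = (1/17)/(10/13) = 13/170.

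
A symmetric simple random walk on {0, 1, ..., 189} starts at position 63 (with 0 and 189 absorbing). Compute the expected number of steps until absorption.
E[τ | X_0 = 63] = 7938

Let v_k = E[τ | X_0 = k]. Boundary: v_0 = v_189 = 0. Recurrence: v_k = 1 + (v_{k-1} + v_{k+1})/2 for 1 ≤ k ≤ 188. The particular solution to v_k − (v_{k-1} + v_{k+1})/2 = 1 is v_k = −k^2. Adding homogeneous solution A + B k and matching boundaries gives v_k = k (189 − k). Substituting k = 63: v_63 = 63 · 126 = 7938.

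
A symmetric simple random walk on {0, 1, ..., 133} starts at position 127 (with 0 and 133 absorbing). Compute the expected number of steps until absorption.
E[τ | X_0 = 127] = 762

Let v_k = E[τ | X_0 = k]. Boundary: v_0 = v_133 = 0. Recurrence: v_k = 1 + (v_{k-1} + v_{k+1})/2 for 1 ≤ k ≤ 132. The particular solution to v_k − (v_{k-1} + v_{k+1})/2 = 1 is v_k = −k^2. Adding homogeneous solution A + B k and matching boundaries gives v_k = k (133 − k). Substituting k = 127: v_127 = 127 · 6 = 762.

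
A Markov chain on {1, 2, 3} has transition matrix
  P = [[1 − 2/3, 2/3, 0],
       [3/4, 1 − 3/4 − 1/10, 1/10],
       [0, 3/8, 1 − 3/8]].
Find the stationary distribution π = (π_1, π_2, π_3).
π = (135/287, 120/287, 32/287)

This is a birth-death chain on three states, which satisfies detailed balance: π_1 · P_{12} = π_2 · P_{21} and π_2 · P_{23} = π_3 · P_{32}.
From π_1 · 2/3 = π_2 · 3/4: π_2/π_1 = (2/3)/(3/4) = 8/9.
From π_2 · 1/10 = π_3 · 3/8: π_3/π_2 = (1/10)/(3/8) = 4/15.
Take π_1 proportional to 1; then unnormalized π = (1, 8/9, 32/135). Normalize by dividing by the sum 287/135:
  π = (135/287, 120/287, 32/287).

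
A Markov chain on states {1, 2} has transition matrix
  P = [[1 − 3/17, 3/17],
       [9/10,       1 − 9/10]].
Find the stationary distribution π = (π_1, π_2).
π_1 = 51/61, π_2 = 10/61

Solve πP = π with π_1 + π_2 = 1. From πP = π: π_1 · (1 − 3/17) + π_2 · 9/10 = π_1 ⇒ π_2 · 9/10 = π_1 · 3/17 ⇒ π_2/π_1 = (3/17)/(9/10) = 10/51. Together with π_1 + π_2 = 1:
  π_1 = (9/10)/(3/17 + 9/10) = (9/10)/(183/170) = 51/61,
  π_2 = (3/17)/(3/17 + 9/10) = (3/17)/(183/170) = 10/61.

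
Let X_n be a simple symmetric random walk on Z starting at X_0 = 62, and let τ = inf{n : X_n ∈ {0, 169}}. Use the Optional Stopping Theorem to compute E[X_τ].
E[X_τ] = 62

X_n is a martingale and τ is a bounded-mean stopping time (indeed τ is finite a.s. with bounded expectation since the walk is in a bounded region). By the OST, E[X_τ] = E[X_0] = 62. Equivalently: E[X_τ] = 169 · P(hit 169 first) + 0 · P(hit 0 first) = 169 · (62/169) = 62.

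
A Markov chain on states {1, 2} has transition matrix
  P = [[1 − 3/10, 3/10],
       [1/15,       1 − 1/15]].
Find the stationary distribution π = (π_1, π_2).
π_1 = 2/11, π_2 = 9/11

Solve πP = π with π_1 + π_2 = 1. From πP = π: π_1 · (1 − 3/10) + π_2 · 1/15 = π_1 ⇒ π_2 · 1/15 = π_1 · 3/10 ⇒ π_2/π_1 = (3/10)/(1/15) = 9/2. Together with π_1 + π_2 = 1:
  π_1 = (1/15)/(3/10 + 1/15) = (1/15)/(11/30) = 2/11,
  π_2 = (3/10)/(3/10 + 1/15) = (3/10)/(11/30) = 9/11.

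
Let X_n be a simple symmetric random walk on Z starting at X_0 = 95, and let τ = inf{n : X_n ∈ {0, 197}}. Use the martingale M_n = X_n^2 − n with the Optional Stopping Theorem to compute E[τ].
E[τ] = 9690

M_n = X_n^2 − n is a martingale (since E[X_{n+1}^2 | F_n] = X_n^2 + 1). By OST (τ has finite mean in a bounded region), E[M_τ] = E[M_0] = X_0^2 − 0 = 95^2 = 9025. Also E[M_τ] = E[X_τ^2] − E[τ]. The walk exits at 0 or 197, with P(hit 197 first) = 95/197, so E[X_τ^2] = 197^2 · 95/197 + 0 = 18715. Thus E[τ] = E[X_τ^2] − E[M_τ] = 18715 − 9025 = 9690 = 95(197 − 95) = 9690.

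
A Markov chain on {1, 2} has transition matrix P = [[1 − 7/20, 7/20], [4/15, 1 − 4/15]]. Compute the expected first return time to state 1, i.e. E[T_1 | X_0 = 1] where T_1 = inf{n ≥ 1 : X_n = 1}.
E[T_1 | X_0 = 1] = 1/π_1 = 37/16

For an irreducible recurrent Markov chain with stationary distribution π, E[T_i | X_0 = i] = 1/π_i (Kac's formula). Here π_1 = (4/15)/(7/20 + 4/15) = (4/15)/(37/60) = 16/37, so E[T_1 | X_0 = 1] = 1/π_1 = (7/20 + 4/15)/(4/15) = (37/60)/(4/15) = 37/16.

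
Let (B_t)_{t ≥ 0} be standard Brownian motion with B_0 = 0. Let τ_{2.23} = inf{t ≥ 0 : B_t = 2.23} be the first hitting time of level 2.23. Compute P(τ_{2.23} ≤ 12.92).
P(τ_{2.23} ≤ 12.92) = 2(1 − Φ(2.23/√12.92)) = 2(1 − Φ(0.6204)) ≈ 0.5350

By the reflection principle for standard BM, P(τ_b ≤ t) = 2 · P(B_t ≥ b). Since B_t ~ N(0, t), P(B_t ≥ 2.23) = 1 − Φ(2.23/√t) = 1 − Φ(2.23/√12.92) = 1 − Φ(0.6204) ≈ 0.26750. Doubling: P(τ_{2.23} ≤ 12.92) ≈ 2 · 0.26750 = 0.53500 ≈ 0.5350.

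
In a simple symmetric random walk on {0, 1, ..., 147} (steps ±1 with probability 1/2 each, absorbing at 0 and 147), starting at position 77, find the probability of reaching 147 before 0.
P(hit 147 before 0) = 77/147 = 11/21

Let u_k = P(hit 147 before 0 | start at k). Then u_0 = 0, u_147 = 1, and u_k = u_{k-1}/2 + u_{k+1}/2 for 1 ≤ k ≤ 146. This harmonic recurrence is solved by u_k = k/147, giving u_77 = 77/147 = 11/21.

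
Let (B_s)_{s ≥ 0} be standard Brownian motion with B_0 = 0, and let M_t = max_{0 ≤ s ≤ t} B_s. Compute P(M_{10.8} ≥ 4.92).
P(M_{10.8} ≥ 4.92) = 2·P(B_{10.8} ≥ 4.92) = 2(1 − Φ(4.92/√10.8)) ≈ 0.1344

By the reflection principle for Brownian motion, P(M_t ≥ a) = 2 · P(B_t ≥ a) for a ≥ 0. Since B_t ~ N(0, t), P(B_t ≥ 4.92) = 1 − Φ(4.92/√t) = 1 − Φ(4.92/√10.8) = 1 − Φ(1.4971). So
  P(M_{10.8} ≥ 4.92) = 2(1 − Φ(1.4971)) ≈ 0.1344.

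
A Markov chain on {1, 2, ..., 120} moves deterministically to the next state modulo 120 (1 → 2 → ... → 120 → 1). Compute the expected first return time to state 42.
E[T_42 | X_0 = 42] = 120

The chain cycles deterministically, so starting at state 42 it returns in exactly 120 steps. Equivalently, the stationary distribution is uniform π_j = 1/120 for every state j, so by Kac's formula E[T_42] = 1/π_42 = 120.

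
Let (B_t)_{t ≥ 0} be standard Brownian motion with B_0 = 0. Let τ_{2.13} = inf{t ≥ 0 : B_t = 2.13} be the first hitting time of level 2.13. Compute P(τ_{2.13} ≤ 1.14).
P(τ_{2.13} ≤ 1.14) = 2(1 − Φ(2.13/√1.14)) = 2(1 − Φ(1.9949)) ≈ 0.0461

By the reflection principle for standard BM, P(τ_b ≤ t) = 2 · P(B_t ≥ b). Since B_t ~ N(0, t), P(B_t ≥ 2.13) = 1 − Φ(2.13/√t) = 1 − Φ(2.13/√1.14) = 1 − Φ(1.9949) ≈ 0.02303. Doubling: P(τ_{2.13} ≤ 1.14) ≈ 2 · 0.02303 = 0.04606 ≈ 0.0461.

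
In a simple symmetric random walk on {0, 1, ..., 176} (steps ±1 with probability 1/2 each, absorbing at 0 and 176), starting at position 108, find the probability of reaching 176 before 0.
P(hit 176 before 0) = 108/176 = 27/44

Let u_k = P(hit 176 before 0 | start at k). Then u_0 = 0, u_176 = 1, and u_k = u_{k-1}/2 + u_{k+1}/2 for 1 ≤ k ≤ 175. This harmonic recurrence is solved by u_k = k/176, giving u_108 = 108/176 = 27/44.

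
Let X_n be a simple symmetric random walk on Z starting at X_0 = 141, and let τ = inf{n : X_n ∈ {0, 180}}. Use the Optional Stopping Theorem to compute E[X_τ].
E[X_τ] = 141

X_n is a martingale and τ is a bounded-mean stopping time (indeed τ is finite a.s. with bounded expectation since the walk is in a bounded region). By the OST, E[X_τ] = E[X_0] = 141. Equivalently: E[X_τ] = 180 · P(hit 180 first) + 0 · P(hit 0 first) = 180 · (141/180) = 141.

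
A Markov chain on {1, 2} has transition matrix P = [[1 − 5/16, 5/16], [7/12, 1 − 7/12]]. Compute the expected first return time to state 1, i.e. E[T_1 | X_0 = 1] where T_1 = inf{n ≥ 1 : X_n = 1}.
E[T_1 | X_0 = 1] = 1/π_1 = 43/28

For an irreducible recurrent Markov chain with stationary distribution π, E[T_i | X_0 = i] = 1/π_i (Kac's formula). Here π_1 = (7/12)/(5/16 + 7/12) = (7/12)/(43/48) = 28/43, so E[T_1 | X_0 = 1] = 1/π_1 = (5/16 + 7/12)/(7/12) = (43/48)/(7/12) = 43/28.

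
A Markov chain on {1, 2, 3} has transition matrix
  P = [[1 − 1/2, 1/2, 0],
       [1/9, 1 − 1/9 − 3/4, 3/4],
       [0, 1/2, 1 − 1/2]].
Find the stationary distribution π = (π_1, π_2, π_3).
π = (4/49, 18/49, 27/49)

This is a birth-death chain on three states, which satisfies detailed balance: π_1 · P_{12} = π_2 · P_{21} and π_2 · P_{23} = π_3 · P_{32}.
From π_1 · 1/2 = π_2 · 1/9: π_2/π_1 = (1/2)/(1/9) = 9/2.
From π_2 · 3/4 = π_3 · 1/2: π_3/π_2 = (3/4)/(1/2) = 3/2.
Take π_1 proportional to 1; then unnormalized π = (1, 9/2, 27/4). Normalize by dividing by the sum 49/4:
  π = (4/49, 18/49, 27/49).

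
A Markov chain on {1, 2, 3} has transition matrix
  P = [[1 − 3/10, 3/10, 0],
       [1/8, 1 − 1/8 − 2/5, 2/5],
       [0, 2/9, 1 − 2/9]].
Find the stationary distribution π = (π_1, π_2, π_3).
π = (25/193, 60/193, 108/193)

This is a birth-death chain on three states, which satisfies detailed balance: π_1 · P_{12} = π_2 · P_{21} and π_2 · P_{23} = π_3 · P_{32}.
From π_1 · 3/10 = π_2 · 1/8: π_2/π_1 = (3/10)/(1/8) = 12/5.
From π_2 · 2/5 = π_3 · 2/9: π_3/π_2 = (2/5)/(2/9) = 9/5.
Take π_1 proportional to 1; then unnormalized π = (1, 12/5, 108/25). Normalize by dividing by the sum 193/25:
  π = (25/193, 60/193, 108/193).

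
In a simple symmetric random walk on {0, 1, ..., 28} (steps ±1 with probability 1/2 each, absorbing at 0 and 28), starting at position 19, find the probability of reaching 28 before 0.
P(hit 28 before 0) = 19/28

Let u_k = P(hit 28 before 0 | start at k). Then u_0 = 0, u_28 = 1, and u_k = u_{k-1}/2 + u_{k+1}/2 for 1 ≤ k ≤ 27. This harmonic recurrence is solved by u_k = k/28, giving u_19 = 19/28.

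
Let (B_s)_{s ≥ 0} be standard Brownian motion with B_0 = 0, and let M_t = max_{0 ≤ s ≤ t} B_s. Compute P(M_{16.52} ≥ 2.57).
P(M_{16.52} ≥ 2.57) = 2·P(B_{16.52} ≥ 2.57) = 2(1 − Φ(2.57/√16.52)) ≈ 0.5272

By the reflection principle for Brownian motion, P(M_t ≥ a) = 2 · P(B_t ≥ a) for a ≥ 0. Since B_t ~ N(0, t), P(B_t ≥ 2.57) = 1 − Φ(2.57/√t) = 1 − Φ(2.57/√16.52) = 1 − Φ(0.6323). So
  P(M_{16.52} ≥ 2.57) = 2(1 − Φ(0.6323)) ≈ 0.5272.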